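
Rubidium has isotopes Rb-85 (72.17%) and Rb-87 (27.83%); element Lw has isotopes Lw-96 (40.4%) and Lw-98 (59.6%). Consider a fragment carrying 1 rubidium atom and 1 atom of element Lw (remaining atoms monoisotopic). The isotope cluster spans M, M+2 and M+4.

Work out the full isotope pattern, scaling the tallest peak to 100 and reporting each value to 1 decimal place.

Rubidium pattern (n=1): 0.7217 : 0.2783
Element Lw pattern (n=1): 0.4040 : 0.5960
Convolve the two distributions (both contribute in 2-u steps):
  M: 0.7217×0.4040 = 0.291567
  M+2: 0.7217×0.5960 + 0.2783×0.4040 = 0.542566
  M+4: 0.2783×0.5960 = 0.165867
Scale to base peak (0.542566) = 100: 53.7 : 100.0 : 30.6

53.7 : 100.0 : 30.6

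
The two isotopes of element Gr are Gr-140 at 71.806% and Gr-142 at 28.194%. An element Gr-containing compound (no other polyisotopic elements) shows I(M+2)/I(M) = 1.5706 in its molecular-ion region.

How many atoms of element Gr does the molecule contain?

The M+2/M ratio from n Gr atoms is n · q/p = n · 0.28194/0.71806.
n = 1.5706 × 0.71806/0.28194 = 4.00 ≈ 4

4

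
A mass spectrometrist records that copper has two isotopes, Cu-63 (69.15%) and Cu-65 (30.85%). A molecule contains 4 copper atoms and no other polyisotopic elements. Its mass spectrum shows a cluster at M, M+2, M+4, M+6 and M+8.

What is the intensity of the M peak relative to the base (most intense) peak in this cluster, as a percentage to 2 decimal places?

56.04%

Binomial terms of (0.6915 + 0.3085)^4: M 0.2286, M+2 0.4080, M+4 0.2731, M+6 0.0812, M+8 0.0091 → M+2 is the base peak.
P(M+2) = C(4,1) × 0.6915^3 × 0.3085^1 = 4 × 0.33065611 × 0.3085 = 0.408030 (base)
P(M) = C(4,0) × 0.6915^4 × 0.3085^0 = 1 × 0.2286487 × 1.0000 = 0.228649
Relative intensity = 0.228649 / 0.408030 × 100 = 56.04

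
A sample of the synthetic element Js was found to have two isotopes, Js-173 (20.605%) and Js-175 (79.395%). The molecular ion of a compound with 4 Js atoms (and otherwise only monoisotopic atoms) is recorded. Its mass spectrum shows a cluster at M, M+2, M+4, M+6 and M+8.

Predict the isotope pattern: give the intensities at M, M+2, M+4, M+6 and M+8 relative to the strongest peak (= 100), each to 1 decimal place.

The 4 Js atoms are independent, so intensities follow the terms of (0.20605 + 0.79395)^4.
P(M) = 0.20605^4 = 0.001803
P(M+2) = 4 × 0.20605^3 × 0.79395^1 = 0.027782
P(M+4) = 6 × 0.20605^2 × 0.79395^2 = 0.160577
P(M+6) = 4 × 0.20605^1 × 0.79395^3 = 0.412489
P(M+8) = 0.79395^4 = 0.397349
The M+6 peak is largest (0.412489); scaling to 100 gives 0.4 : 6.7 : 38.9 : 100.0 : 96.3.

0.4 : 6.7 : 38.9 : 100.0 : 96.3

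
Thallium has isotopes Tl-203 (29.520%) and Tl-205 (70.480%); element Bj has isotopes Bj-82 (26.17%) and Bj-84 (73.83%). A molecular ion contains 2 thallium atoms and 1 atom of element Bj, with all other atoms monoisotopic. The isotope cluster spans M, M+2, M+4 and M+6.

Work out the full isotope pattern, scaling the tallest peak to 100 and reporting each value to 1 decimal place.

5.2 : 39.6 : 100.0 : 83.9

Thallium pattern (n=2): 0.08714304 : 0.41611392 : 0.49674304
Element Bj pattern (n=1): 0.2617 : 0.7383
Convolve the two distributions (both contribute in 2-u steps):
  M: 0.08714304×0.2617 = 0.022805
  M+2: 0.08714304×0.7383 + 0.41611392×0.2617 = 0.173235
  M+4: 0.41611392×0.7383 + 0.49674304×0.2617 = 0.437215
  M+6: 0.49674304×0.7383 = 0.366745
Scale to base peak (0.437215) = 100: 5.2 : 39.6 : 100.0 : 83.9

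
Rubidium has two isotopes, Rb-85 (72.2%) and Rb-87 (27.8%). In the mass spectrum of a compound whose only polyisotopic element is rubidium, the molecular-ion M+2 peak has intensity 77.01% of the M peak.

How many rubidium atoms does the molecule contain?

With n Rb atoms, P(M+2)/P(M) = C(n,1)·p^(n−1)q / p^n = n·q/p = n · 0.278/0.722.
n = 0.7701 × 0.722/0.278 = 2.00 ≈ 2

2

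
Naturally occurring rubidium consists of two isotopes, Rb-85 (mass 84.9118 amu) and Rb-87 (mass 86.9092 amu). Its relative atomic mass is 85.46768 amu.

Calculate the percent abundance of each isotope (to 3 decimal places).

Rb-85: 72.170%, Rb-87: 27.830%

With x = fraction of Rb-85 (so Rb-87 is 1 − x):
84.9118·x + 86.9092·(1 − x) = 85.46768
(84.9118 − 86.9092)·x = 85.46768 − 86.9092
x = -1.44152 / -1.9974 = 0.72170 → 72.170% Rb-85, 27.830% Rb-87.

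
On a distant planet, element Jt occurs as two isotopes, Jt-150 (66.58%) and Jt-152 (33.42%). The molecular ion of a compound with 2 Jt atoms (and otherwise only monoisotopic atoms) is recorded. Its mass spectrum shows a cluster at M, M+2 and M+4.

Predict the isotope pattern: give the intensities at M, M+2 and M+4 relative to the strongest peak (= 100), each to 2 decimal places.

Each Jt atom is independently Jt-150 (p = 0.6658) or Jt-152 (q = 0.3342); the cluster is the binomial expansion (p + q)^2.
P(M) = 0.6658^2 = 0.443290
P(M+2) = 2 × 0.6658^1 × 0.3342^1 = 0.445021
P(M+4) = 0.3342^2 = 0.111690
The M+2 peak is largest (0.445021); scaling to 100 gives 99.61 : 100.00 : 25.10.

99.61 : 100.00 : 25.10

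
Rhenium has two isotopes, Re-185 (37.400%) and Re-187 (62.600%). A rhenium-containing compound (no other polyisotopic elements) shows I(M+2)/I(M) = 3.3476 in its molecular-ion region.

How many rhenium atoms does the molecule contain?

2

For n independent Re atoms, I(M+2)/I(M) = n · (abundance Re-187) / (abundance Re-185) = n · 0.62600/0.37400.
n = 3.3476 × 0.37400/0.62600 = 2.00 ≈ 2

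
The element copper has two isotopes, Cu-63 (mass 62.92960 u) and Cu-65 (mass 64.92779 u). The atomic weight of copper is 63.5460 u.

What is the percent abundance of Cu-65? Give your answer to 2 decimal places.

30.85%

With x = fraction of Cu-63 (so Cu-65 is 1 − x):
62.92960·x + 64.92779·(1 − x) = 63.5460
(62.92960 − 64.92779)·x = 63.5460 − 64.92779
x = -1.38179 / -1.99819 = 0.69152 → 69.15% Cu-63, 30.85% Cu-65.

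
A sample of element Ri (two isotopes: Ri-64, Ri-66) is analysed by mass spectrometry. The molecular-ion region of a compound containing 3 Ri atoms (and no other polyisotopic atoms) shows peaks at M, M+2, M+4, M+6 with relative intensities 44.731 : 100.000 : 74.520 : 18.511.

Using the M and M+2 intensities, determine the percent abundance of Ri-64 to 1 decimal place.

57.3%

If p is the fraction of Ri that is Ri-64, then I(M+2)/I(M) = [C(3,1)·p^2·(1−p)] / p^3 = 3·(1−p)/p = 100.000/44.731 = 2.2356
(1−p)/p = 2.2356/3 = 0.7452  ⇒  p = 1/(1 + 0.7452) = 0.5730
Ri-64: 57.3%, Ri-66: 42.7%.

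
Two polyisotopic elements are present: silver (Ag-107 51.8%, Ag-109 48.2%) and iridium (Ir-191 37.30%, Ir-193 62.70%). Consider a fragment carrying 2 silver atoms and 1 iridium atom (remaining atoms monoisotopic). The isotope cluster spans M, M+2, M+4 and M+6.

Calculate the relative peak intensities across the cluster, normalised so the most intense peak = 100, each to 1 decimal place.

25.0 : 88.7 : 100.0 : 36.4

Silver pattern (n=2): 0.268324 : 0.499352 : 0.232324
Iridium pattern (n=1): 0.3730 : 0.6270
Convolve the two distributions (both contribute in 2-u steps):
  M: 0.268324×0.3730 = 0.100085
  M+2: 0.268324×0.6270 + 0.499352×0.3730 = 0.354497
  M+4: 0.499352×0.6270 + 0.232324×0.3730 = 0.399751
  M+6: 0.232324×0.6270 = 0.145667
Scale to base peak (0.399751) = 100: 25.0 : 88.7 : 100.0 : 36.4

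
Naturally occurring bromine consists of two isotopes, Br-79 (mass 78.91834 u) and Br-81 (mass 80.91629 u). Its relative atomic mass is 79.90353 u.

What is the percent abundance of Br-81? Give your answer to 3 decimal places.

Writing the weighted mean with unknown fraction x of Br-79:
78.91834·x + 80.91629·(1 − x) = 79.90353
(78.91834 − 80.91629)·x = 79.90353 − 80.91629
x = -1.01276 / -1.99795 = 0.50690 → 50.690% Br-79, 49.310% Br-81.

49.310%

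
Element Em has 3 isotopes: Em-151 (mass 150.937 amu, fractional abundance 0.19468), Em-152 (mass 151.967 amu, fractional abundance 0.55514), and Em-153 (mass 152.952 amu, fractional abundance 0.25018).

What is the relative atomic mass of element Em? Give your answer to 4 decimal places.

Weight each isotope mass by its fractional abundance: 0.19468 × 150.937 + 0.55514 × 151.967 + 0.25018 × 152.952
= 29.38442 + 84.36296 + 38.26553 = 152.01291 amu

152.0129 amu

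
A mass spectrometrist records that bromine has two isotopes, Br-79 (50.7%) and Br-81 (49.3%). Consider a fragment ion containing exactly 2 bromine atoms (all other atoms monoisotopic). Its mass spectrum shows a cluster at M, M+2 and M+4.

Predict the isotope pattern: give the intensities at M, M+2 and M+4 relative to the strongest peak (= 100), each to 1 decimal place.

51.4 : 100.0 : 48.6

Expanding (0.507 + 0.493)^2:
P(M) = 0.507^2 = 0.257049
P(M+2) = 2 × 0.507^1 × 0.493^1 = 0.499902
P(M+4) = 0.493^2 = 0.243049
The M+2 peak is largest (0.499902); scaling to 100 gives 51.4 : 100.0 : 48.6.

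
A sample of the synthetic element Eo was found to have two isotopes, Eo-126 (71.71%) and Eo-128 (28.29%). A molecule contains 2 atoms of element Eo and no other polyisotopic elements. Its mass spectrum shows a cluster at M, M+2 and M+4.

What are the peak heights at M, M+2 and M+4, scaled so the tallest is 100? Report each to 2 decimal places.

Expanding (0.7171 + 0.2829)^2:
P(M) = 0.7171^2 = 0.514232
P(M+2) = 2 × 0.7171^1 × 0.2829^1 = 0.405735
P(M+4) = 0.2829^2 = 0.080032
The M peak is largest (0.514232); scaling to 100 gives 100.00 : 78.90 : 15.56.

100.00 : 78.90 : 15.56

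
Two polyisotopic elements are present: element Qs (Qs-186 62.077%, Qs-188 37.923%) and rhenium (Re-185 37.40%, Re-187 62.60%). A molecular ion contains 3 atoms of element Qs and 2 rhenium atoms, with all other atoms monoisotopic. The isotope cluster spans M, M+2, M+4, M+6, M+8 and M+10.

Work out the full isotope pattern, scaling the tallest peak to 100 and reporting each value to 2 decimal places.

9.94 : 51.51 : 100.00 : 90.59 : 38.78 : 6.35

Element Qs pattern (n=3): 0.23921707 : 0.43841498 : 0.26782884 : 0.05453911
Rhenium pattern (n=2): 0.139876 : 0.468248 : 0.391876
Convolve the two distributions (both contribute in 2-u steps):
  M: 0.23921707×0.139876 = 0.033461
  M+2: 0.23921707×0.468248 + 0.43841498×0.139876 = 0.173337
  M+4: 0.23921707×0.391876 + 0.43841498×0.468248 + 0.26782884×0.139876 = 0.336493
  M+6: 0.43841498×0.391876 + 0.26782884×0.468248 + 0.05453911×0.139876 = 0.304843
  M+8: 0.26782884×0.391876 + 0.05453911×0.468248 = 0.130494
  M+10: 0.05453911×0.391876 = 0.021373
Scale to base peak (0.336493) = 100: 9.94 : 51.51 : 100.00 : 90.59 : 38.78 : 6.35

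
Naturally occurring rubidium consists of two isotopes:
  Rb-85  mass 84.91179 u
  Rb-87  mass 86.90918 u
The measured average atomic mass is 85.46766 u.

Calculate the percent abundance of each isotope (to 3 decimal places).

Rb-85: 72.170%, Rb-87: 27.830%

With x = fraction of Rb-85 (so Rb-87 is 1 − x):
84.91179·x + 86.90918·(1 − x) = 85.46766
(84.91179 − 86.90918)·x = 85.46766 − 86.90918
x = -1.44152 / -1.99739 = 0.72170 → 72.170% Rb-85, 27.830% Rb-87.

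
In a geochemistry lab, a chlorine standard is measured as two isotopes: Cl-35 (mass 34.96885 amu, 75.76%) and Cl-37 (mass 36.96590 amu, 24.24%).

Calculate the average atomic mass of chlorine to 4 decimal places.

Ar = Σ fᵢ·mᵢ = 0.7576 × 34.96885 + 0.2424 × 36.96590
= 26.492401 + 8.960534 = 35.452935 amu

35.4529 amu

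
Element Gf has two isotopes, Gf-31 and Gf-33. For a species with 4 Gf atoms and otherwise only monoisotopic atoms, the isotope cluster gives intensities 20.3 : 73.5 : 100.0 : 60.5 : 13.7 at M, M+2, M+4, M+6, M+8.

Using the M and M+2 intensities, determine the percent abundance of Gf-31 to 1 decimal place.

Let p = fractional abundance of Gf-31. I(M+2)/I(M) = [C(4,1)·p^3·(1−p)] / p^4 = 4·(1−p)/p = 73.5/20.3 = 3.6207
(1−p)/p = 3.6207/4 = 0.9052  ⇒  p = 1/(1 + 0.9052) = 0.5249
Gf-31: 52.5%, Gf-33: 47.5%.

52.5%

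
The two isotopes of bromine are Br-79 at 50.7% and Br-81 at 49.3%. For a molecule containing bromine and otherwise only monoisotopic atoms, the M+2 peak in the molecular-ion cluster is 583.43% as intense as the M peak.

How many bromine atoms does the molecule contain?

6

With n Br atoms, P(M+2)/P(M) = C(n,1)·p^(n−1)q / p^n = n·q/p = n · 0.493/0.507.
n = 5.8343 × 0.507/0.493 = 6.00 ≈ 6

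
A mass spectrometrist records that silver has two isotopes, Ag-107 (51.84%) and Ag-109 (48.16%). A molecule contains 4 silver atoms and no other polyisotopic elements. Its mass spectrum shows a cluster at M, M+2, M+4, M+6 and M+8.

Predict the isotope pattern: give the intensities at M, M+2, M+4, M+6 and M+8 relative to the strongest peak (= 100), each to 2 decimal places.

Expanding (0.5184 + 0.4816)^4:
P(M) = 0.5184^4 = 0.072220
P(M+2) = 4 × 0.5184^3 × 0.4816^1 = 0.268375
P(M+4) = 6 × 0.5184^2 × 0.4816^2 = 0.373985
P(M+6) = 4 × 0.5184^1 × 0.4816^3 = 0.231624
P(M+8) = 0.4816^4 = 0.053795
The M+4 peak is largest (0.373985); scaling to 100 gives 19.31 : 71.76 : 100.00 : 61.93 : 14.38.

19.31 : 71.76 : 100.00 : 61.93 : 14.38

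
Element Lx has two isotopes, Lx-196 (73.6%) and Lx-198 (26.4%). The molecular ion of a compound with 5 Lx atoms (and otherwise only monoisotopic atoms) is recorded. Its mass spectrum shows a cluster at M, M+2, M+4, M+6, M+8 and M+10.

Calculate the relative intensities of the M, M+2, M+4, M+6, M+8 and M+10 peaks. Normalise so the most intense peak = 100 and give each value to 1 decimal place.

55.8 : 100.0 : 71.7 : 25.7 : 4.6 : 0.3

Each Lx atom is independently Lx-196 (p = 0.736) or Lx-198 (q = 0.264); the cluster is the binomial expansion (p + q)^5.
P(M) = 0.736^5 = 0.215968
P(M+2) = 5 × 0.736^4 × 0.264^1 = 0.387334
P(M+4) = 10 × 0.736^3 × 0.264^2 = 0.277870
P(M+6) = 10 × 0.736^2 × 0.264^3 = 0.099671
P(M+8) = 5 × 0.736^1 × 0.264^4 = 0.017876
P(M+10) = 0.264^5 = 0.001282
The M+2 peak is largest (0.387334); scaling to 100 gives 55.8 : 100.0 : 71.7 : 25.7 : 4.6 : 0.3.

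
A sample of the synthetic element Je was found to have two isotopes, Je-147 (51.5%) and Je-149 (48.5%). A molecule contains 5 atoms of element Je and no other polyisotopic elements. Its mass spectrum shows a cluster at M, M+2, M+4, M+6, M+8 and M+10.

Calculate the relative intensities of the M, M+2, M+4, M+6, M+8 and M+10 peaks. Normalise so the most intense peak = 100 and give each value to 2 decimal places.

11.28 : 53.09 : 100.00 : 94.17 : 44.34 : 8.35

The 5 Je atoms are independent, so intensities follow the terms of (0.515 + 0.485)^5.
P(M) = 0.515^5 = 0.036227
P(M+2) = 5 × 0.515^4 × 0.485^1 = 0.170585
P(M+4) = 10 × 0.515^3 × 0.485^2 = 0.321296
P(M+6) = 10 × 0.515^2 × 0.485^3 = 0.302580
P(M+8) = 5 × 0.515^1 × 0.485^4 = 0.142477
P(M+10) = 0.485^5 = 0.026835
The M+4 peak is largest (0.321296); scaling to 100 gives 11.28 : 53.09 : 100.00 : 94.17 : 44.34 : 8.35.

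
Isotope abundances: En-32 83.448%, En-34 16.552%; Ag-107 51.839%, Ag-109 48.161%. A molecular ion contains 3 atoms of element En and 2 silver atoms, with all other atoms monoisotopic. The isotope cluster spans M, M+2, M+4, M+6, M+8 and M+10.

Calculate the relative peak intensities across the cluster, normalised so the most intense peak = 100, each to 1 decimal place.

Element En pattern (n=3): 0.58109588 : 0.34578297 : 0.06858642 : 0.00453473
Silver pattern (n=2): 0.26872819 : 0.49932362 : 0.23194819
Convolve the two distributions (both contribute in 2-u steps):
  M: 0.58109588×0.26872819 = 0.156157
  M+2: 0.58109588×0.49932362 + 0.34578297×0.26872819 = 0.383077
  M+4: 0.58109588×0.23194819 + 0.34578297×0.49932362 + 0.06858642×0.26872819 = 0.325873
  M+6: 0.34578297×0.23194819 + 0.06858642×0.49932362 + 0.00453473×0.26872819 = 0.115669
  M+8: 0.06858642×0.23194819 + 0.00453473×0.49932362 = 0.018173
  M+10: 0.00453473×0.23194819 = 0.001052
Scale to base peak (0.383077) = 100: 40.8 : 100.0 : 85.1 : 30.2 : 4.7 : 0.3

40.8 : 100.0 : 85.1 : 30.2 : 4.7 : 0.3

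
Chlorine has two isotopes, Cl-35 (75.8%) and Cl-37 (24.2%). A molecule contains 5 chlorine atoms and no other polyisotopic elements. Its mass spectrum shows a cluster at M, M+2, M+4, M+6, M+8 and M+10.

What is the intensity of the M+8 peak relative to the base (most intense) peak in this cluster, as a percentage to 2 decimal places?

3.25%

Term probabilities: M 0.2502, M+2 0.3994, M+4 0.2551, M+6 0.0814, M+8 0.0130, M+10 0.0008. Base peak = M+2.
P(M+2) = C(5,1) × 0.758^4 × 0.242^1 = 5 × 0.33012379 × 0.2420 = 0.399450 (base)
P(M+8) = C(5,4) × 0.758^1 × 0.242^4 = 5 × 0.7580 × 0.00342974 = 0.012999
Relative intensity = 0.012999 / 0.399450 × 100 = 3.25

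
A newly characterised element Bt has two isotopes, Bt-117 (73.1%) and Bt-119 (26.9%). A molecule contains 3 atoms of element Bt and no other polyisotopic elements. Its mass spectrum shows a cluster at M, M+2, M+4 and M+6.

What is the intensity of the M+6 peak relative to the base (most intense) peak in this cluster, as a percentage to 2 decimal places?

4.51%

Term probabilities: M 0.3906, M+2 0.4312, M+4 0.1587, M+6 0.0195. Base peak = M+2.
P(M+2) = C(3,1) × 0.731^2 × 0.269^1 = 3 × 0.534361 × 0.2690 = 0.431229 (base)
P(M+6) = C(3,3) × 0.731^0 × 0.269^3 = 1 × 1.0000 × 0.01946511 = 0.019465
Relative intensity = 0.019465 / 0.431229 × 100 = 4.51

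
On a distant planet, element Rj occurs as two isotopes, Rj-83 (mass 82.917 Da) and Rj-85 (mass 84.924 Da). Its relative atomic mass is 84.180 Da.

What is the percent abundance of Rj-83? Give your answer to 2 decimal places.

37.07%

Writing the weighted mean with unknown fraction x of Rj-83:
82.917·x + 84.924·(1 − x) = 84.180
(82.917 − 84.924)·x = 84.180 − 84.924
x = -0.744 / -2.007 = 0.37070 → 37.07% Rj-83, 62.93% Rj-85.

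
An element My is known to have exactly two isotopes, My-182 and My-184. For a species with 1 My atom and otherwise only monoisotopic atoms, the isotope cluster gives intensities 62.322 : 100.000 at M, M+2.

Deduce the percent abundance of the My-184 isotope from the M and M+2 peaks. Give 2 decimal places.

Let p = fractional abundance of My-182. I(M+2)/I(M) = [C(1,1)·p^0·(1−p)] / p^1 = 1·(1−p)/p = 100.000/62.322 = 1.6046
(1−p)/p = 1.6046/1 = 1.6046  ⇒  p = 1/(1 + 1.6046) = 0.3839
My-182: 38.39%, My-184: 61.61%.

61.61%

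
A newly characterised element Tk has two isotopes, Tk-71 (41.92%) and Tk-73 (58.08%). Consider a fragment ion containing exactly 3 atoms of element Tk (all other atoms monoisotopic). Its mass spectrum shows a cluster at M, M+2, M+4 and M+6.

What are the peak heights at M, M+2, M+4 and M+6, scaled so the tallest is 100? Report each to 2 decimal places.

17.36 : 72.18 : 100.00 : 46.18

The 3 Tk atoms are independent, so intensities follow the terms of (0.4192 + 0.5808)^3.
P(M) = 0.4192^3 = 0.073665
P(M+2) = 3 × 0.4192^2 × 0.5808^1 = 0.306190
P(M+4) = 3 × 0.4192^1 × 0.5808^2 = 0.424224
P(M+6) = 0.5808^3 = 0.195920
The M+4 peak is largest (0.424224); scaling to 100 gives 17.36 : 72.18 : 100.00 : 46.18.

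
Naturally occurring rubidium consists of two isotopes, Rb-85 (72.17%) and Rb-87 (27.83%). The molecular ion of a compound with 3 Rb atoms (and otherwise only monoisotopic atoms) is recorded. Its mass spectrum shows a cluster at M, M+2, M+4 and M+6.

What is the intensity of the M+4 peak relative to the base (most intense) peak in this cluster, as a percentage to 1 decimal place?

Term probabilities: M 0.3759, M+2 0.4349, M+4 0.1677, M+6 0.0216. Base peak = M+2.
P(M+2) = C(3,1) × 0.7217^2 × 0.2783^1 = 3 × 0.52085089 × 0.2783 = 0.434858 (base)
P(M+4) = C(3,2) × 0.7217^1 × 0.2783^2 = 3 × 0.7217 × 0.07745089 = 0.167689
Relative intensity = 0.167689 / 0.434858 × 100 = 38.6

38.6%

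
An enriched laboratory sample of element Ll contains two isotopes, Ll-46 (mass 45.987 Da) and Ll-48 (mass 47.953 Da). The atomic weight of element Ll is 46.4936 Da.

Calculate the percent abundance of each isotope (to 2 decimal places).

Ll-46: 74.23%, Ll-48: 25.77%

Let x be the fractional abundance of Ll-46; then Ll-48 has abundance 1 − x.
45.987·x + 47.953·(1 − x) = 46.4936
(45.987 − 47.953)·x = 46.4936 − 47.953
x = -1.4594 / -1.966 = 0.74232 → 74.23% Ll-46, 25.77% Ll-48.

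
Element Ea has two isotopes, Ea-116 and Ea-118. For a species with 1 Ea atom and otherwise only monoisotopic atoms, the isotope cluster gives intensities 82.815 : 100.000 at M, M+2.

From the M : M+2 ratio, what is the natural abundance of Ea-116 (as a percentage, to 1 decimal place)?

If p is the fraction of Ea that is Ea-116, then I(M+2)/I(M) = [C(1,1)·p^0·(1−p)] / p^1 = 1·(1−p)/p = 100.000/82.815 = 1.2075
(1−p)/p = 1.2075/1 = 1.2075  ⇒  p = 1/(1 + 1.2075) = 0.4530
Ea-116: 45.3%, Ea-118: 54.7%.

45.3%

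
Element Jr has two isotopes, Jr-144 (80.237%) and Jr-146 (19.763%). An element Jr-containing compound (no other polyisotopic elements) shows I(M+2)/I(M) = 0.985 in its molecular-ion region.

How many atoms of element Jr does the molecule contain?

4

For n independent Jr atoms, I(M+2)/I(M) = n · (abundance Jr-146) / (abundance Jr-144) = n · 0.19763/0.80237.
n = 0.985 × 0.80237/0.19763 = 4.00 ≈ 4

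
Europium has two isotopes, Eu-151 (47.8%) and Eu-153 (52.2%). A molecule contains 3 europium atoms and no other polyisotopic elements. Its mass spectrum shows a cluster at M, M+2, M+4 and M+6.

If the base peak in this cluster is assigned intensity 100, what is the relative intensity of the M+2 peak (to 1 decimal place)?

91.6

(0.478 + 0.522)^3 gives M 0.1092, M+2 0.3578, M+4 0.3907, M+6 0.1422; the largest is M+4.
P(M+4) = C(3,2) × 0.478^1 × 0.522^2 = 3 × 0.4780 × 0.272484 = 0.390742 (base)
P(M+2) = C(3,1) × 0.478^2 × 0.522^1 = 3 × 0.228484 × 0.5220 = 0.357806
Relative intensity = 0.357806 / 0.390742 × 100 = 91.6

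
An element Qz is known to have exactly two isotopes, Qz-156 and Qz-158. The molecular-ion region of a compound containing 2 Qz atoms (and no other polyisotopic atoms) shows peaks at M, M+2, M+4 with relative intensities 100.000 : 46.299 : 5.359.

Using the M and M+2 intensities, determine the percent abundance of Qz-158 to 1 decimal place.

Let p = fractional abundance of Qz-156. I(M+2)/I(M) = [C(2,1)·p^1·(1−p)] / p^2 = 2·(1−p)/p = 46.299/100.000 = 0.4630
(1−p)/p = 0.4630/2 = 0.2315  ⇒  p = 1/(1 + 0.2315) = 0.8120
Qz-156: 81.2%, Qz-158: 18.8%.

18.8%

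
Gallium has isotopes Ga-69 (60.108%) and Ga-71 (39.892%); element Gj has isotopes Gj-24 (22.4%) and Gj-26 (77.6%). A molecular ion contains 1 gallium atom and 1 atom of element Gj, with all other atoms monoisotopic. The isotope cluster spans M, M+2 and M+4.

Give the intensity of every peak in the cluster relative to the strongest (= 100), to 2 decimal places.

24.23 : 100.00 : 55.70

Gallium pattern (n=1): 0.60108 : 0.39892
Element Gj pattern (n=1): 0.2240 : 0.7760
Convolve the two distributions (both contribute in 2-u steps):
  M: 0.60108×0.2240 = 0.134642
  M+2: 0.60108×0.7760 + 0.39892×0.2240 = 0.555796
  M+4: 0.39892×0.7760 = 0.309562
Scale to base peak (0.555796) = 100: 24.23 : 100.00 : 55.70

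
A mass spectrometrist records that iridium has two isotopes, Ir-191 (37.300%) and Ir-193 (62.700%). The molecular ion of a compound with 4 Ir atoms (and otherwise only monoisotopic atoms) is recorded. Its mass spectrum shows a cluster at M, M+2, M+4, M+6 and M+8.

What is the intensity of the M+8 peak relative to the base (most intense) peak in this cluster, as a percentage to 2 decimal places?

42.02%

(0.37300 + 0.62700)^4 gives M 0.0194, M+2 0.1302, M+4 0.3282, M+6 0.3678, M+8 0.1546; the largest is M+6.
P(M+6) = C(4,3) × 0.37300^1 × 0.62700^3 = 4 × 0.3730 × 0.24649188 = 0.367766 (base)
P(M+8) = C(4,4) × 0.37300^0 × 0.62700^4 = 1 × 1.0000 × 0.15455041 = 0.154550
Relative intensity = 0.154550 / 0.367766 × 100 = 42.02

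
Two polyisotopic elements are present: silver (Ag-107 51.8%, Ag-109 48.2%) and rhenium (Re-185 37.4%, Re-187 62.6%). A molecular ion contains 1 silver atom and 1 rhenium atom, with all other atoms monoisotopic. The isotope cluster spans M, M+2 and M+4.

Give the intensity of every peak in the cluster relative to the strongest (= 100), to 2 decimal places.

Silver pattern (n=1): 0.5180 : 0.4820
Rhenium pattern (n=1): 0.3740 : 0.6260
Convolve the two distributions (both contribute in 2-u steps):
  M: 0.5180×0.3740 = 0.193732
  M+2: 0.5180×0.6260 + 0.4820×0.3740 = 0.504536
  M+4: 0.4820×0.6260 = 0.301732
Scale to base peak (0.504536) = 100: 38.40 : 100.00 : 59.80

38.40 : 100.00 : 59.80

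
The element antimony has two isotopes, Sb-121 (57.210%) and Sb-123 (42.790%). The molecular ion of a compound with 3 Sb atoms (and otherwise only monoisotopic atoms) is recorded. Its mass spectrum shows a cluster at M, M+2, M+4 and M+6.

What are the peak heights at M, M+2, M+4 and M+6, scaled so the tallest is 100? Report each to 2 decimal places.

The 3 Sb atoms are independent, so intensities follow the terms of (0.57210 + 0.42790)^3.
P(M) = 0.57210^3 = 0.187247
P(M+2) = 3 × 0.57210^2 × 0.42790^1 = 0.420153
P(M+4) = 3 × 0.57210^1 × 0.42790^2 = 0.314252
P(M+6) = 0.42790^3 = 0.078348
The M+2 peak is largest (0.420153); scaling to 100 gives 44.57 : 100.00 : 74.79 : 18.65.

44.57 : 100.00 : 74.79 : 18.65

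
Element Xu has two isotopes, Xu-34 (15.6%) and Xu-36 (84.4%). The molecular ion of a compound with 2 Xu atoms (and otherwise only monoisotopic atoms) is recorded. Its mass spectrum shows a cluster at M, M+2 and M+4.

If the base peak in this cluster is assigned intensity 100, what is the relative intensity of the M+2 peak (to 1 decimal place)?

37.0

(0.156 + 0.844)^2 gives M 0.0243, M+2 0.2633, M+4 0.7123; the largest is M+4.
P(M+4) = C(2,2) × 0.156^0 × 0.844^2 = 1 × 1.0000 × 0.712336 = 0.712336 (base)
P(M+2) = C(2,1) × 0.156^1 × 0.844^1 = 2 × 0.1560 × 0.8440 = 0.263328
Relative intensity = 0.263328 / 0.712336 × 100 = 37.0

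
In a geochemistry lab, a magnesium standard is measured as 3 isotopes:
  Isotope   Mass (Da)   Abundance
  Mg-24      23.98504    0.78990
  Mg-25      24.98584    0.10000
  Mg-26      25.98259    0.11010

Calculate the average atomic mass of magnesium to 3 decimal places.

24.305 Da

Ar = Σ fᵢ·mᵢ = 0.78990 × 23.98504 + 0.10000 × 24.98584 + 0.11010 × 25.98259
= 18.945783 + 2.498584 + 2.860683 = 24.305050 Da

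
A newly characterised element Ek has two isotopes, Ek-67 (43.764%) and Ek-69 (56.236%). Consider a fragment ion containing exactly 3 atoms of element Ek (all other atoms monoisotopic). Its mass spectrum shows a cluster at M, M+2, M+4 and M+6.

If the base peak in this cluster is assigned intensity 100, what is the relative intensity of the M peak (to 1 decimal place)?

20.2

Term probabilities: M 0.0838, M+2 0.3231, M+4 0.4152, M+6 0.1778. Base peak = M+4.
P(M+4) = C(3,2) × 0.43764^1 × 0.56236^2 = 3 × 0.43764 × 0.31624877 = 0.415209 (base)
P(M) = C(3,0) × 0.43764^3 × 0.56236^0 = 1 × 0.08382065 × 1.0000 = 0.083821
Relative intensity = 0.083821 / 0.415209 × 100 = 20.2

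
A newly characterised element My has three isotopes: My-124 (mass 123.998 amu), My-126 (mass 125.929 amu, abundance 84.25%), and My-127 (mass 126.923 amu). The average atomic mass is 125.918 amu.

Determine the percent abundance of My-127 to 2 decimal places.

10.02%

Let x and y be the fractions of My-124 and My-127. Then x + y = 1 − 0.8425 = 0.1575 and 123.998x + 126.923y = 125.918 − 0.8425×125.929 = 19.8228175.
Substituting: 123.998x + 126.923(0.1575 − x) = 19.8228175
(123.998 − 126.923)x = -0.167555  ⇒  x = 0.05728, y = 0.10022
My-124: 5.73%, My-127: 10.02%.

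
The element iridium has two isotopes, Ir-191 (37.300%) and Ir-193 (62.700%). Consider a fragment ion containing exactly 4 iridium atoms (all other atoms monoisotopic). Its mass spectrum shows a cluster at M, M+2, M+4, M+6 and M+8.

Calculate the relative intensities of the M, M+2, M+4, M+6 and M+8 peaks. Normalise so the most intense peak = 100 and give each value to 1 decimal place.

Expanding (0.37300 + 0.62700)^4:
P(M) = 0.37300^4 = 0.019357
P(M+2) = 4 × 0.37300^3 × 0.62700^1 = 0.130153
P(M+4) = 6 × 0.37300^2 × 0.62700^2 = 0.328174
P(M+6) = 4 × 0.37300^1 × 0.62700^3 = 0.367766
P(M+8) = 0.62700^4 = 0.154550
The M+6 peak is largest (0.367766); scaling to 100 gives 5.3 : 35.4 : 89.2 : 100.0 : 42.0.

5.3 : 35.4 : 89.2 : 100.0 : 42.0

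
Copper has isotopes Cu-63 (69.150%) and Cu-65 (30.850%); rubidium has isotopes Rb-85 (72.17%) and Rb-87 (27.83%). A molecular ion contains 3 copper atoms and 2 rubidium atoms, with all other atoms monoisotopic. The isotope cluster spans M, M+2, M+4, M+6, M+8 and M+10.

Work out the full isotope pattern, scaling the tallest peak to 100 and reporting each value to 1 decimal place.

Copper pattern (n=3): 0.33065611 : 0.44254842 : 0.19743483 : 0.02936064
Rubidium pattern (n=2): 0.52085089 : 0.40169822 : 0.07745089
Convolve the two distributions (both contribute in 2-u steps):
  M: 0.33065611×0.52085089 = 0.172223
  M+2: 0.33065611×0.40169822 + 0.44254842×0.52085089 = 0.363326
  M+4: 0.33065611×0.07745089 + 0.44254842×0.40169822 + 0.19743483×0.52085089 = 0.306215
  M+6: 0.44254842×0.07745089 + 0.19743483×0.40169822 + 0.02936064×0.52085089 = 0.128878
  M+8: 0.19743483×0.07745089 + 0.02936064×0.40169822 = 0.027086
  M+10: 0.02936064×0.07745089 = 0.002274
Scale to base peak (0.363326) = 100: 47.4 : 100.0 : 84.3 : 35.5 : 7.5 : 0.6

47.4 : 100.0 : 84.3 : 35.5 : 7.5 : 0.6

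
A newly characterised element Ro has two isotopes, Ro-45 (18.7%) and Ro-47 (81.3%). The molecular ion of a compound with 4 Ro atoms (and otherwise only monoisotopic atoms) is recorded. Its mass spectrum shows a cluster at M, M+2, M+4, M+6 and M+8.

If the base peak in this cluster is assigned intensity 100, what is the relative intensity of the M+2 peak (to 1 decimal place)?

(0.187 + 0.813)^4 gives M 0.0012, M+2 0.0213, M+4 0.1387, M+6 0.4020, M+8 0.4369; the largest is M+8.
P(M+8) = C(4,4) × 0.187^0 × 0.813^4 = 1 × 1.0000 × 0.43688002 = 0.436880 (base)
P(M+2) = C(4,1) × 0.187^3 × 0.813^1 = 4 × 0.0065392 × 0.8130 = 0.021265
Relative intensity = 0.021265 / 0.436880 × 100 = 4.9

4.9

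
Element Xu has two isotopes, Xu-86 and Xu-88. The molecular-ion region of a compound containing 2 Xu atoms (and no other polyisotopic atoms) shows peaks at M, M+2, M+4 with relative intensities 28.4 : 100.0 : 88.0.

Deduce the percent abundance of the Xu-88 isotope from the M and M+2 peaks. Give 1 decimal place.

63.8%

Let p = fractional abundance of Xu-86. I(M+2)/I(M) = [C(2,1)·p^1·(1−p)] / p^2 = 2·(1−p)/p = 100.0/28.4 = 3.5211
(1−p)/p = 3.5211/2 = 1.7606  ⇒  p = 1/(1 + 1.7606) = 0.3622
Xu-86: 36.2%, Xu-88: 63.8%.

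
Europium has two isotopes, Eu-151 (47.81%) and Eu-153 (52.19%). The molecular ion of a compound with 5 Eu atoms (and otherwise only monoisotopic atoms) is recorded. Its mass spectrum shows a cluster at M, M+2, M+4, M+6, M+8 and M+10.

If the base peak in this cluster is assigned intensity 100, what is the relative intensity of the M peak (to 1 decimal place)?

(0.4781 + 0.5219)^5 gives M 0.0250, M+2 0.1363, M+4 0.2977, M+6 0.3249, M+8 0.1774, M+10 0.0387; the largest is M+6.
P(M+6) = C(5,3) × 0.4781^2 × 0.5219^3 = 10 × 0.22857961 × 0.14215492 = 0.324937 (base)
P(M) = C(5,0) × 0.4781^5 × 0.5219^0 = 1 × 0.02498007 × 1.0000 = 0.024980
Relative intensity = 0.024980 / 0.324937 × 100 = 7.7

7.7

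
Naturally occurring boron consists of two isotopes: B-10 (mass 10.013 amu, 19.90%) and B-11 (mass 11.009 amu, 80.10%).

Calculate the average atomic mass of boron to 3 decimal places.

10.811 amu

The abundance-weighted mean is 0.1990 × 10.013 + 0.8010 × 11.009
= 1.9926 + 8.8182 = 10.8108 amu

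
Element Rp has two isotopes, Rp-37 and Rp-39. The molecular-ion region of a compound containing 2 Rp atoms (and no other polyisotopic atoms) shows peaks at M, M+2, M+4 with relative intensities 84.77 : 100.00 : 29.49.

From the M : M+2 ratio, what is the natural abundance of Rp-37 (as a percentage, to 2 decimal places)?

62.90%

Write p for the Rp-37 fraction. I(M+2)/I(M) = [C(2,1)·p^1·(1−p)] / p^2 = 2·(1−p)/p = 100.00/84.77 = 1.1797
(1−p)/p = 1.1797/2 = 0.5898  ⇒  p = 1/(1 + 0.5898) = 0.6290
Rp-37: 62.90%, Rp-39: 37.10%.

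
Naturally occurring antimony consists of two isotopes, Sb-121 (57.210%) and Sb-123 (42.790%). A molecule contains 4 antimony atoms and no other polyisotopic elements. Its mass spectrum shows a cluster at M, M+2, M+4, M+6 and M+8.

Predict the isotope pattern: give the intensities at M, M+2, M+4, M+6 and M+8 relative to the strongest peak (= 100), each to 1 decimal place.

The 4 Sb atoms are independent, so intensities follow the terms of (0.57210 + 0.42790)^4.
P(M) = 0.57210^4 = 0.107124
P(M+2) = 4 × 0.57210^3 × 0.42790^1 = 0.320493
P(M+4) = 6 × 0.57210^2 × 0.42790^2 = 0.359567
P(M+6) = 4 × 0.57210^1 × 0.42790^3 = 0.179291
P(M+8) = 0.42790^4 = 0.033525
The M+4 peak is largest (0.359567); scaling to 100 gives 29.8 : 89.1 : 100.0 : 49.9 : 9.3.

29.8 : 89.1 : 100.0 : 49.9 : 9.3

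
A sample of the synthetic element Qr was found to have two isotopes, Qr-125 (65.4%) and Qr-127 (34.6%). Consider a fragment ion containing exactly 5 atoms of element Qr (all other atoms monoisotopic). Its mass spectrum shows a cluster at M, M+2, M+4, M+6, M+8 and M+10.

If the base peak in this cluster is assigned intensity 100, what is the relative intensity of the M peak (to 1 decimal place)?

35.7

Term probabilities: M 0.1196, M+2 0.3165, M+4 0.3349, M+6 0.1772, M+8 0.0469, M+10 0.0050. Base peak = M+4.
P(M+4) = C(5,2) × 0.654^3 × 0.346^2 = 10 × 0.27972626 × 0.119716 = 0.334877 (base)
P(M) = C(5,0) × 0.654^5 × 0.346^0 = 1 × 0.1196434 × 1.0000 = 0.119643
Relative intensity = 0.119643 / 0.334877 × 100 = 35.7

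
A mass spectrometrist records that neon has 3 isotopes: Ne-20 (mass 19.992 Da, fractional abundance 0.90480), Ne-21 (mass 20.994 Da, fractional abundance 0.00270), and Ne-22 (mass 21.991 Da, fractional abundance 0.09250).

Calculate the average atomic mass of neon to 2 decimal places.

20.18 Da

The abundance-weighted mean is 0.90480 × 19.992 + 0.00270 × 20.994 + 0.09250 × 21.991
= 18.0888 + 0.0567 + 2.0342 = 20.1797 Da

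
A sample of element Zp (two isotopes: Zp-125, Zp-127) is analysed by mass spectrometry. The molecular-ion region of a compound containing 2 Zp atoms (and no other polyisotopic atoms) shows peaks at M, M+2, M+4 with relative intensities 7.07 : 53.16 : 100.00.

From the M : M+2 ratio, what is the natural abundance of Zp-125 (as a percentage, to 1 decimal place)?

If p is the fraction of Zp that is Zp-125, then I(M+2)/I(M) = [C(2,1)·p^1·(1−p)] / p^2 = 2·(1−p)/p = 53.16/7.07 = 7.5191
(1−p)/p = 7.5191/2 = 3.7595  ⇒  p = 1/(1 + 3.7595) = 0.2101
Zp-125: 21.0%, Zp-127: 79.0%.

21.0%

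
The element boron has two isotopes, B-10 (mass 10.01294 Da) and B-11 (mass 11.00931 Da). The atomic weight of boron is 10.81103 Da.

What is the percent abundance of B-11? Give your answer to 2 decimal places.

With x = fraction of B-10 (so B-11 is 1 − x):
10.01294·x + 11.00931·(1 − x) = 10.81103
(10.01294 − 11.00931)·x = 10.81103 − 11.00931
x = -0.19828 / -0.99637 = 0.19900 → 19.90% B-10, 80.10% B-11.

80.10%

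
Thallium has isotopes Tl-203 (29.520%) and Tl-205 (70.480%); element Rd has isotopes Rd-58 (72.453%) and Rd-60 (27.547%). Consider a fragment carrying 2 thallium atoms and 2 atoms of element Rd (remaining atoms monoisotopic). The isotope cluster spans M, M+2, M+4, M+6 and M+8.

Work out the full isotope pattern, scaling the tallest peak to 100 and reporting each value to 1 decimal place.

Thallium pattern (n=2): 0.08714304 : 0.41611392 : 0.49674304
Element Rd pattern (n=2): 0.52494372 : 0.39917256 : 0.07588372
Convolve the two distributions (both contribute in 2-u steps):
  M: 0.08714304×0.52494372 = 0.045745
  M+2: 0.08714304×0.39917256 + 0.41611392×0.52494372 = 0.253221
  M+4: 0.08714304×0.07588372 + 0.41611392×0.39917256 + 0.49674304×0.52494372 = 0.433476
  M+6: 0.41611392×0.07588372 + 0.49674304×0.39917256 = 0.229862
  M+8: 0.49674304×0.07588372 = 0.037695
Scale to base peak (0.433476) = 100: 10.6 : 58.4 : 100.0 : 53.0 : 8.7

10.6 : 58.4 : 100.0 : 53.0 : 8.7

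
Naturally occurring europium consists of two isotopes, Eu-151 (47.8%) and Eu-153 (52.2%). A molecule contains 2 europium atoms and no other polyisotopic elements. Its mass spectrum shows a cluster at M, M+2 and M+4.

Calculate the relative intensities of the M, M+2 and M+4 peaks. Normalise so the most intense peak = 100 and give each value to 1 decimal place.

Expanding (0.478 + 0.522)^2:
P(M) = 0.478^2 = 0.228484
P(M+2) = 2 × 0.478^1 × 0.522^1 = 0.499032
P(M+4) = 0.522^2 = 0.272484
The M+2 peak is largest (0.499032); scaling to 100 gives 45.8 : 100.0 : 54.6.

45.8 : 100.0 : 54.6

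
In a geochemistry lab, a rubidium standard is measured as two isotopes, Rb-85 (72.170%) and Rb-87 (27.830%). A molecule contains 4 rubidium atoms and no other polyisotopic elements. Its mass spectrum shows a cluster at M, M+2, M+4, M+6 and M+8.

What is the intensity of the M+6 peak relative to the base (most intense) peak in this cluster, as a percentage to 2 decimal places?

Term probabilities: M 0.2713, M+2 0.4184, M+4 0.2420, M+6 0.0622, M+8 0.0060. Base peak = M+2.
P(M+2) = C(4,1) × 0.72170^3 × 0.27830^1 = 4 × 0.37589809 × 0.2783 = 0.418450 (base)
P(M+6) = C(4,3) × 0.72170^1 × 0.27830^3 = 4 × 0.7217 × 0.02155458 = 0.062224
Relative intensity = 0.062224 / 0.418450 × 100 = 14.87

14.87%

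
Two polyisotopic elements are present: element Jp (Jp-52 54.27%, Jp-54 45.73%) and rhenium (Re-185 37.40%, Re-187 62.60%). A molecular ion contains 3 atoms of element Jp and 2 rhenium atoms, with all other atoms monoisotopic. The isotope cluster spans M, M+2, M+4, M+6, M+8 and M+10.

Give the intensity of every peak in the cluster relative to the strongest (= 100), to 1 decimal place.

6.8 : 39.7 : 90.4 : 100.0 : 53.8 : 11.3

Element Jp pattern (n=3): 0.15983779 : 0.4040565 : 0.34047363 : 0.09563208
Rhenium pattern (n=2): 0.139876 : 0.468248 : 0.391876
Convolve the two distributions (both contribute in 2-u steps):
  M: 0.15983779×0.139876 = 0.022357
  M+2: 0.15983779×0.468248 + 0.4040565×0.139876 = 0.131362
  M+4: 0.15983779×0.391876 + 0.4040565×0.468248 + 0.34047363×0.139876 = 0.299459
  M+6: 0.4040565×0.391876 + 0.34047363×0.468248 + 0.09563208×0.139876 = 0.331143
  M+8: 0.34047363×0.391876 + 0.09563208×0.468248 = 0.178203
  M+10: 0.09563208×0.391876 = 0.037476
Scale to base peak (0.331143) = 100: 6.8 : 39.7 : 90.4 : 100.0 : 53.8 : 11.3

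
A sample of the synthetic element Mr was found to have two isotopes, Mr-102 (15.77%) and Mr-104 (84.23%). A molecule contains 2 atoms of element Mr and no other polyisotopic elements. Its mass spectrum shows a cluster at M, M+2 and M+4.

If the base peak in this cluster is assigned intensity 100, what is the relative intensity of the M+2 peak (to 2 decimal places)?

37.45

Binomial terms of (0.1577 + 0.8423)^2: M 0.0249, M+2 0.2657, M+4 0.7095 → M+4 is the base peak.
P(M+4) = C(2,2) × 0.1577^0 × 0.8423^2 = 1 × 1.0000 × 0.70946929 = 0.709469 (base)
P(M+2) = C(2,1) × 0.1577^1 × 0.8423^1 = 2 × 0.1577 × 0.8423 = 0.265661
Relative intensity = 0.265661 / 0.709469 × 100 = 37.45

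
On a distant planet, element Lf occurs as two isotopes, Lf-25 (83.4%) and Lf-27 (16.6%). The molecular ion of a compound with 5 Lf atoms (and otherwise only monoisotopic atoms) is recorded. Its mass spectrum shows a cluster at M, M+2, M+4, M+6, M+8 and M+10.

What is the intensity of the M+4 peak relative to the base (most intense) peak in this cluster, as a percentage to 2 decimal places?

Term probabilities: M 0.4035, M+2 0.4016, M+4 0.1599, M+6 0.0318, M+8 0.0032, M+10 0.0001. Base peak = M.
P(M) = C(5,0) × 0.834^5 × 0.166^0 = 1 × 0.40348766 × 1.0000 = 0.403488 (base)
P(M+4) = C(5,2) × 0.834^3 × 0.166^2 = 10 × 0.5800937 × 0.027556 = 0.159851
Relative intensity = 0.159851 / 0.403488 × 100 = 39.62

39.62%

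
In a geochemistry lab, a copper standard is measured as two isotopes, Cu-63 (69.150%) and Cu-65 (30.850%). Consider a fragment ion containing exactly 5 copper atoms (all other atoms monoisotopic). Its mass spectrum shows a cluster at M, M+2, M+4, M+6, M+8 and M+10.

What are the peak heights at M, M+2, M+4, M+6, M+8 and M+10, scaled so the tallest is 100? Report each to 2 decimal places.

44.83 : 100.00 : 89.23 : 39.81 : 8.88 : 0.79

The 5 Cu atoms are independent, so intensities follow the terms of (0.69150 + 0.30850)^5.
P(M) = 0.69150^5 = 0.158111
P(M+2) = 5 × 0.69150^4 × 0.30850^1 = 0.352691
P(M+4) = 10 × 0.69150^3 × 0.30850^2 = 0.314693
P(M+6) = 10 × 0.69150^2 × 0.30850^3 = 0.140394
P(M+8) = 5 × 0.69150^1 × 0.30850^4 = 0.031317
P(M+10) = 0.30850^5 = 0.002794
The M+2 peak is largest (0.352691); scaling to 100 gives 44.83 : 100.00 : 89.23 : 39.81 : 8.88 : 0.79.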